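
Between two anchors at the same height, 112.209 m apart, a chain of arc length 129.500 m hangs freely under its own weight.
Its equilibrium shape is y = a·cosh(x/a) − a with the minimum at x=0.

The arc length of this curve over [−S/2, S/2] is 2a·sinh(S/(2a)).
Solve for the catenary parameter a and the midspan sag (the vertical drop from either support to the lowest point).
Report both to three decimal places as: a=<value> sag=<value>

seed: a₀ = √(S³/(24(L−S))) = √(112.209³/(24·17.291)) = 58.347985
iter 1: u=0.961550  f(a)=+8.172e-01  f'(a)=-6.493e-01  a ← 58.347985 − (+8.172e-01/-6.493e-01) = 59.606475
iter 2: u=0.941248  f(a)=+2.719e-02  f'(a)=-6.068e-01  a ← 59.606475 − (+2.719e-02/-6.068e-01) = 59.651280
iter 3: u=0.940541  f(a)=+3.238e-05  f'(a)=-6.053e-01  a ← 59.651280 − (+3.238e-05/-6.053e-01) = 59.651333
iter 4: u=0.940541  f(a)=+4.607e-11  f'(a)=-6.053e-01  a ← 59.651333 − (+4.607e-11/-6.053e-01) = 59.651333
iter 5: u=0.940541  f(a)=+2.842e-14  f'(a)=-6.053e-01  a ← 59.651333 − (+2.842e-14/-6.053e-01) = 59.651333
converged: |Δa| < 1e-12 after 5 iterations
sag = a·(cosh(S/(2a)) − 1) = 59.651333·(cosh(0.940541) − 1) = 28.387545
T_max/T_min = cosh(S/(2a)) = 1.475891

a=59.651 sag=28.388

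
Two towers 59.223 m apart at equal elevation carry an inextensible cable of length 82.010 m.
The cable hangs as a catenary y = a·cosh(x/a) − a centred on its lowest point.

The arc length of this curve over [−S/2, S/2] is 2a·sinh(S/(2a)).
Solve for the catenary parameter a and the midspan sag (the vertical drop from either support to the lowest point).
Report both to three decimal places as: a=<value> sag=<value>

seed: a₀ = √(S³/(24(L−S))) = √(59.223³/(24·22.787)) = 19.488859
iter 1: u=1.519407  f(a)=+2.780e+00  f'(a)=-2.925e+00  a ← 19.488859 − (+2.780e+00/-2.925e+00) = 20.439223
iter 2: u=1.448759  f(a)=+2.163e-01  f'(a)=-2.486e+00  a ← 20.439223 − (+2.163e-01/-2.486e+00) = 20.526218
iter 3: u=1.442618  f(a)=+1.553e-03  f'(a)=-2.450e+00  a ← 20.526218 − (+1.553e-03/-2.450e+00) = 20.526851
iter 4: u=1.442574  f(a)=+8.137e-08  f'(a)=-2.450e+00  a ← 20.526851 − (+8.137e-08/-2.450e+00) = 20.526851
iter 5: u=1.442574  f(a)=+1.421e-14  f'(a)=-2.450e+00  a ← 20.526851 − (+1.421e-14/-2.450e+00) = 20.526851
converged: |Δa| < 1e-12 after 5 iterations
sag = a·(cosh(S/(2a)) − 1) = 20.526851·(cosh(1.442574) − 1) = 25.329028
T_max/T_min = cosh(S/(2a)) = 2.233946

a=20.527 sag=25.329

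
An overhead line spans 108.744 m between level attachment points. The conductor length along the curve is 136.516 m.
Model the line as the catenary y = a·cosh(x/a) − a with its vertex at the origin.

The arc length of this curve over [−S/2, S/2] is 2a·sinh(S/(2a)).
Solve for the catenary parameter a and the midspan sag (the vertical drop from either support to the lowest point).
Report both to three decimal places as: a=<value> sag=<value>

seed: a₀ = √(S³/(24(L−S))) = √(108.744³/(24·27.772)) = 43.923684
iter 1: u=1.237874  f(a)=+2.207e+00  f'(a)=-1.469e+00  a ← 43.923684 − (+2.207e+00/-1.469e+00) = 45.425892
iter 2: u=1.196939  f(a)=+1.183e-01  f'(a)=-1.316e+00  a ← 45.425892 − (+1.183e-01/-1.316e+00) = 45.515799
iter 3: u=1.194574  f(a)=+3.823e-04  f'(a)=-1.307e+00  a ← 45.515799 − (+3.823e-04/-1.307e+00) = 45.516092
iter 4: u=1.194567  f(a)=+4.022e-09  f'(a)=-1.307e+00  a ← 45.516092 − (+4.022e-09/-1.307e+00) = 45.516092
iter 5: u=1.194567  f(a)=+0.000e+00  f'(a)=-1.307e+00  a ← 45.516092 − (+0.000e+00/-1.307e+00) = 45.516092
converged: |Δa| < 1e-12 after 5 iterations
sag = a·(cosh(S/(2a)) − 1) = 45.516092·(cosh(1.194567) − 1) = 36.525783
T_max/T_min = cosh(S/(2a)) = 1.802481

a=45.516 sag=36.526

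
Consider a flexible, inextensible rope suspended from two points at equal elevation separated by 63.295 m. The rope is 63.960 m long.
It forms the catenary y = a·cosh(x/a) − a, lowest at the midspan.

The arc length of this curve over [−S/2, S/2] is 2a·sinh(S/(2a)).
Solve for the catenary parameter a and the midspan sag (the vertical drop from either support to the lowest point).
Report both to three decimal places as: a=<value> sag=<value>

seed: a₀ = √(S³/(24(L−S))) = √(63.295³/(24·0.665)) = 126.048494
iter 1: u=0.251074  f(a)=+2.099e-03  f'(a)=-1.062e-02  a ← 126.048494 − (+2.099e-03/-1.062e-02) = 126.246190
iter 2: u=0.250681  f(a)=+4.949e-06  f'(a)=-1.057e-02  a ← 126.246190 − (+4.949e-06/-1.057e-02) = 126.246659
iter 3: u=0.250680  f(a)=+2.766e-11  f'(a)=-1.057e-02  a ← 126.246659 − (+2.766e-11/-1.057e-02) = 126.246659
iter 4: u=0.250680  f(a)=+7.105e-15  f'(a)=-1.057e-02  a ← 126.246659 − (+7.105e-15/-1.057e-02) = 126.246659
converged: |Δa| < 1e-12 after 4 iterations
sag = a·(cosh(S/(2a)) − 1) = 126.246659·(cosh(0.250680) − 1) = 3.987512
T_max/T_min = cosh(S/(2a)) = 1.031585

a=126.247 sag=3.988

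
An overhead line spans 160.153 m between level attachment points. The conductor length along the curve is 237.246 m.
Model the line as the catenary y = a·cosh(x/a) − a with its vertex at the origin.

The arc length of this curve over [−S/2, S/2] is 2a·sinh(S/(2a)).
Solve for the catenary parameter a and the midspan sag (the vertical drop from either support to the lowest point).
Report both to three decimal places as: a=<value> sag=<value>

seed: a₀ = √(S³/(24(L−S))) = √(160.153³/(24·77.093)) = 47.118290
iter 1: u=1.699478  f(a)=+1.193e+01  f'(a)=-4.320e+00  a ← 47.118290 − (+1.193e+01/-4.320e+00) = 49.879715
iter 2: u=1.605392  f(a)=+1.129e+00  f'(a)=-3.538e+00  a ← 49.879715 − (+1.129e+00/-3.538e+00) = 50.198886
iter 3: u=1.595185  f(a)=+1.245e-02  f'(a)=-3.460e+00  a ← 50.198886 − (+1.245e-02/-3.460e+00) = 50.202485
iter 4: u=1.595070  f(a)=+1.551e-06  f'(a)=-3.459e+00  a ← 50.202485 − (+1.551e-06/-3.459e+00) = 50.202485
iter 5: u=1.595070  f(a)=+5.684e-14  f'(a)=-3.459e+00  a ← 50.202485 − (+5.684e-14/-3.459e+00) = 50.202485
converged: |Δa| < 1e-12 after 5 iterations
sag = a·(cosh(S/(2a)) − 1) = 50.202485·(cosh(1.595070) − 1) = 78.606310
T_max/T_min = cosh(S/(2a)) = 2.565785

a=50.202 sag=78.606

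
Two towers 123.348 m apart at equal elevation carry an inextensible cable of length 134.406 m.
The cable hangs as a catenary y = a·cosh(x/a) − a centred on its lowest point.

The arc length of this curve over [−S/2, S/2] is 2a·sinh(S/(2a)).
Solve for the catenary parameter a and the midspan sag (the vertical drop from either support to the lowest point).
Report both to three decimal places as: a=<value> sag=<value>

a=85.200 sag=23.314

seed: a₀ = √(S³/(24(L−S))) = √(123.348³/(24·11.058)) = 84.091917
iter 1: u=0.733412  f(a)=+3.012e-01  f'(a)=-2.774e-01  a ← 84.091917 − (+3.012e-01/-2.774e-01) = 85.177778
iter 2: u=0.724062  f(a)=+5.934e-03  f'(a)=-2.666e-01  a ← 85.177778 − (+5.934e-03/-2.666e-01) = 85.200038
iter 3: u=0.723873  f(a)=+2.405e-06  f'(a)=-2.664e-01  a ← 85.200038 − (+2.405e-06/-2.664e-01) = 85.200047
iter 4: u=0.723873  f(a)=+3.979e-13  f'(a)=-2.664e-01  a ← 85.200047 − (+3.979e-13/-2.664e-01) = 85.200047
converged: |Δa| < 1e-12 after 4 iterations
sag = a·(cosh(S/(2a)) − 1) = 85.200047·(cosh(0.723873) − 1) = 23.313967
T_max/T_min = cosh(S/(2a)) = 1.273638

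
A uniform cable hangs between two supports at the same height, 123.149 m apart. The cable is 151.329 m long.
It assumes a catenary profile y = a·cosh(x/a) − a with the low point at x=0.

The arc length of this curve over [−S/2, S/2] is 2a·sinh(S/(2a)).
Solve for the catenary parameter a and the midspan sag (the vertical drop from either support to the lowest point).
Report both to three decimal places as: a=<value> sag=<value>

seed: a₀ = √(S³/(24(L−S))) = √(123.149³/(24·28.180)) = 52.549697
iter 1: u=1.171738  f(a)=+1.999e+00  f'(a)=-1.227e+00  a ← 52.549697 − (+1.999e+00/-1.227e+00) = 54.178632
iter 2: u=1.136509  f(a)=+9.671e-02  f'(a)=-1.111e+00  a ← 54.178632 − (+9.671e-02/-1.111e+00) = 54.265679
iter 3: u=1.134686  f(a)=+2.519e-04  f'(a)=-1.105e+00  a ← 54.265679 − (+2.519e-04/-1.105e+00) = 54.265907
iter 4: u=1.134681  f(a)=+1.718e-09  f'(a)=-1.105e+00  a ← 54.265907 − (+1.718e-09/-1.105e+00) = 54.265907
iter 5: u=1.134681  f(a)=-2.842e-14  f'(a)=-1.105e+00  a ← 54.265907 − (-2.842e-14/-1.105e+00) = 54.265907
converged: |Δa| < 1e-12 after 5 iterations
sag = a·(cosh(S/(2a)) − 1) = 54.265907·(cosh(1.134681) − 1) = 38.846419
T_max/T_min = cosh(S/(2a)) = 1.715853

a=54.266 sag=38.846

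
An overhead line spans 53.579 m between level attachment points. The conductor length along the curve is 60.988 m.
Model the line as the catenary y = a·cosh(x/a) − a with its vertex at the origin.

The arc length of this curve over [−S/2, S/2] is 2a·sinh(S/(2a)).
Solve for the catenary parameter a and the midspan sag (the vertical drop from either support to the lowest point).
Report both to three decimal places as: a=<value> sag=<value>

seed: a₀ = √(S³/(24(L−S))) = √(53.579³/(24·7.409)) = 29.410776
iter 1: u=0.910874  f(a)=+3.135e-01  f'(a)=-5.469e-01  a ← 29.410776 − (+3.135e-01/-5.469e-01) = 29.984021
iter 2: u=0.893459  f(a)=+9.400e-03  f'(a)=-5.145e-01  a ← 29.984021 − (+9.400e-03/-5.145e-01) = 30.002290
iter 3: u=0.892915  f(a)=+9.031e-06  f'(a)=-5.135e-01  a ← 30.002290 − (+9.031e-06/-5.135e-01) = 30.002308
iter 4: u=0.892915  f(a)=+8.356e-12  f'(a)=-5.135e-01  a ← 30.002308 − (+8.356e-12/-5.135e-01) = 30.002308
converged: |Δa| < 1e-12 after 4 iterations
sag = a·(cosh(S/(2a)) − 1) = 30.002308·(cosh(0.892915) − 1) = 12.776455
T_max/T_min = cosh(S/(2a)) = 1.425849

a=30.002 sag=12.776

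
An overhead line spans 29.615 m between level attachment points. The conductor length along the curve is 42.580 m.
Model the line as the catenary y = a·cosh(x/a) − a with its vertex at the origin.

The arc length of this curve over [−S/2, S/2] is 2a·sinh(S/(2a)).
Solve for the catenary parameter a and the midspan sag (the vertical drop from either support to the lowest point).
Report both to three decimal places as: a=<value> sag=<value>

seed: a₀ = √(S³/(24(L−S))) = √(29.615³/(24·12.965)) = 9.136413
iter 1: u=1.620713  f(a)=+1.813e+00  f'(a)=-3.657e+00  a ← 9.136413 − (+1.813e+00/-3.657e+00) = 9.632236
iter 2: u=1.537286  f(a)=+1.581e-01  f'(a)=-3.045e+00  a ← 9.632236 − (+1.581e-01/-3.045e+00) = 9.684150
iter 3: u=1.529045  f(a)=+1.455e-03  f'(a)=-2.989e+00  a ← 9.684150 − (+1.455e-03/-2.989e+00) = 9.684636
iter 4: u=1.528968  f(a)=+1.257e-07  f'(a)=-2.989e+00  a ← 9.684636 − (+1.257e-07/-2.989e+00) = 9.684636
iter 5: u=1.528968  f(a)=+0.000e+00  f'(a)=-2.989e+00  a ← 9.684636 − (+0.000e+00/-2.989e+00) = 9.684636
converged: |Δa| < 1e-12 after 5 iterations
sag = a·(cosh(S/(2a)) − 1) = 9.684636·(cosh(1.528968) − 1) = 13.704598
T_max/T_min = cosh(S/(2a)) = 2.415086

a=9.685 sag=13.705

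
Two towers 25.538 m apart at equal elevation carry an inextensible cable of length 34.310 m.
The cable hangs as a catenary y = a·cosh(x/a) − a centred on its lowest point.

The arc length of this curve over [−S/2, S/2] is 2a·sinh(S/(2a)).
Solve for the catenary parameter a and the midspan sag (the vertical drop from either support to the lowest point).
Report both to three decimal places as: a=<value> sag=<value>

a=9.321 sag=10.203

seed: a₀ = √(S³/(24(L−S))) = √(25.538³/(24·8.772)) = 8.894579
iter 1: u=1.435594  f(a)=+9.496e-01  f'(a)=-2.410e+00  a ← 8.894579 − (+9.496e-01/-2.410e+00) = 9.288587
iter 2: u=1.374698  f(a)=+6.674e-02  f'(a)=-2.082e+00  a ← 9.288587 − (+6.674e-02/-2.082e+00) = 9.320642
iter 3: u=1.369970  f(a)=+3.848e-04  f'(a)=-2.058e+00  a ← 9.320642 − (+3.848e-04/-2.058e+00) = 9.320829
iter 4: u=1.369943  f(a)=+1.296e-08  f'(a)=-2.058e+00  a ← 9.320829 − (+1.296e-08/-2.058e+00) = 9.320829
iter 5: u=1.369943  f(a)=+0.000e+00  f'(a)=-2.058e+00  a ← 9.320829 − (+0.000e+00/-2.058e+00) = 9.320829
converged: |Δa| < 1e-12 after 5 iterations
sag = a·(cosh(S/(2a)) − 1) = 9.320829·(cosh(1.369943) − 1) = 10.202795
T_max/T_min = cosh(S/(2a)) = 2.094623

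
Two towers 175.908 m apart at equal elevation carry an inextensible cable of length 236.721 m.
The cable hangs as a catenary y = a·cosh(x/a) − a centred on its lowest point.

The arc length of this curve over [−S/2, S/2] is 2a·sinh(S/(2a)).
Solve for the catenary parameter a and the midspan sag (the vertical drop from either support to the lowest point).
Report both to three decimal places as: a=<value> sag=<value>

a=64.014 sag=70.548

seed: a₀ = √(S³/(24(L−S))) = √(175.908³/(24·60.813)) = 61.069526
iter 1: u=1.440227  f(a)=+6.628e+00  f'(a)=-2.437e+00  a ← 61.069526 − (+6.628e+00/-2.437e+00) = 63.789689
iter 2: u=1.378812  f(a)=+4.685e-01  f'(a)=-2.103e+00  a ← 63.789689 − (+4.685e-01/-2.103e+00) = 64.012474
iter 3: u=1.374013  f(a)=+2.736e-03  f'(a)=-2.079e+00  a ← 64.012474 − (+2.736e-03/-2.079e+00) = 64.013790
iter 4: u=1.373985  f(a)=+9.445e-08  f'(a)=-2.078e+00  a ← 64.013790 − (+9.445e-08/-2.078e+00) = 64.013790
iter 5: u=1.373985  f(a)=+2.842e-14  f'(a)=-2.078e+00  a ← 64.013790 − (+2.842e-14/-2.078e+00) = 64.013790
converged: |Δa| < 1e-12 after 5 iterations
sag = a·(cosh(S/(2a)) − 1) = 64.013790·(cosh(1.373985) − 1) = 70.548364
T_max/T_min = cosh(S/(2a)) = 2.102081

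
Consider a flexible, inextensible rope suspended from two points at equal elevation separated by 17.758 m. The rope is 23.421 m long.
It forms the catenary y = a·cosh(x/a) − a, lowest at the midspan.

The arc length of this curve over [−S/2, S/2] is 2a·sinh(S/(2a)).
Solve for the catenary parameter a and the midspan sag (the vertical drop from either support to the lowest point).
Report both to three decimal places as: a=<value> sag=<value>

a=6.706 sag=6.789

seed: a₀ = √(S³/(24(L−S))) = √(17.758³/(24·5.663)) = 6.418923
iter 1: u=1.383254  f(a)=+5.671e-01  f'(a)=-2.126e+00  a ← 6.418923 − (+5.671e-01/-2.126e+00) = 6.685682
iter 2: u=1.328062  f(a)=+3.727e-02  f'(a)=-1.855e+00  a ← 6.685682 − (+3.727e-02/-1.855e+00) = 6.705774
iter 3: u=1.324083  f(a)=+1.860e-04  f'(a)=-1.836e+00  a ← 6.705774 − (+1.860e-04/-1.836e+00) = 6.705875
iter 4: u=1.324063  f(a)=+4.683e-09  f'(a)=-1.836e+00  a ← 6.705875 − (+4.683e-09/-1.836e+00) = 6.705875
iter 5: u=1.324063  f(a)=+0.000e+00  f'(a)=-1.836e+00  a ← 6.705875 − (+0.000e+00/-1.836e+00) = 6.705875
converged: |Δa| < 1e-12 after 5 iterations
sag = a·(cosh(S/(2a)) − 1) = 6.705875·(cosh(1.324063) − 1) = 6.788738
T_max/T_min = cosh(S/(2a)) = 2.012357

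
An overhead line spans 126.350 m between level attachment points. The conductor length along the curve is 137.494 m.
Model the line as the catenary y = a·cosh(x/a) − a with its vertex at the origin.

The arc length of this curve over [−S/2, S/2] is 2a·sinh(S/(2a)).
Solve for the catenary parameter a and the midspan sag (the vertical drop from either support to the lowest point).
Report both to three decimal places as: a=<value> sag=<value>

seed: a₀ = √(S³/(24(L−S))) = √(126.350³/(24·11.144)) = 86.843376
iter 1: u=0.727459  f(a)=+2.986e-01  f'(a)=-2.705e-01  a ← 86.843376 − (+2.986e-01/-2.705e-01) = 87.947353
iter 2: u=0.718327  f(a)=+5.790e-03  f'(a)=-2.601e-01  a ← 87.947353 − (+5.790e-03/-2.601e-01) = 87.969612
iter 3: u=0.718146  f(a)=+2.272e-06  f'(a)=-2.599e-01  a ← 87.969612 − (+2.272e-06/-2.599e-01) = 87.969621
iter 4: u=0.718146  f(a)=+3.695e-13  f'(a)=-2.599e-01  a ← 87.969621 − (+3.695e-13/-2.599e-01) = 87.969621
converged: |Δa| < 1e-12 after 4 iterations
sag = a·(cosh(S/(2a)) − 1) = 87.969621·(cosh(0.718146) − 1) = 23.676267
T_max/T_min = cosh(S/(2a)) = 1.269141

a=87.970 sag=23.676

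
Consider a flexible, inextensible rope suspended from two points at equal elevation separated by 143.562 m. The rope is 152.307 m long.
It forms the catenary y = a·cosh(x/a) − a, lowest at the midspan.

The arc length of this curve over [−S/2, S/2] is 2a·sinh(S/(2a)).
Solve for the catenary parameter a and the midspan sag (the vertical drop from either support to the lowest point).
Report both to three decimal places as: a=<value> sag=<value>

seed: a₀ = √(S³/(24(L−S))) = √(143.562³/(24·8.745)) = 118.733624
iter 1: u=0.604555  f(a)=+1.612e-01  f'(a)=-1.528e-01  a ← 118.733624 − (+1.612e-01/-1.528e-01) = 119.788925
iter 2: u=0.599229  f(a)=+2.174e-03  f'(a)=-1.487e-01  a ← 119.788925 − (+2.174e-03/-1.487e-01) = 119.803552
iter 3: u=0.599156  f(a)=+4.076e-07  f'(a)=-1.486e-01  a ← 119.803552 − (+4.076e-07/-1.486e-01) = 119.803554
iter 4: u=0.599156  f(a)=-2.842e-14  f'(a)=-1.486e-01  a ← 119.803554 − (-2.842e-14/-1.486e-01) = 119.803554
converged: |Δa| < 1e-12 after 4 iterations
sag = a·(cosh(S/(2a)) − 1) = 119.803554·(cosh(0.599156) − 1) = 22.155057
T_max/T_min = cosh(S/(2a)) = 1.184928

a=119.804 sag=22.155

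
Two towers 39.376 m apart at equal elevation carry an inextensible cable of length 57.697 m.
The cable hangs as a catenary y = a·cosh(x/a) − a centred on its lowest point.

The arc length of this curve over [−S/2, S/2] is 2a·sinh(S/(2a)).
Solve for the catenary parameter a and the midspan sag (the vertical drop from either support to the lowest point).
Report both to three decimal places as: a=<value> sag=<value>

seed: a₀ = √(S³/(24(L−S))) = √(39.376³/(24·18.321)) = 11.783307
iter 1: u=1.670838  f(a)=+2.734e+00  f'(a)=-4.069e+00  a ← 11.783307 − (+2.734e+00/-4.069e+00) = 12.455245
iter 2: u=1.580700  f(a)=+2.513e-01  f'(a)=-3.352e+00  a ← 12.455245 − (+2.513e-01/-3.352e+00) = 12.530207
iter 3: u=1.571243  f(a)=+2.598e-03  f'(a)=-3.283e+00  a ← 12.530207 − (+2.598e-03/-3.283e+00) = 12.530998
iter 4: u=1.571144  f(a)=+2.839e-07  f'(a)=-3.283e+00  a ← 12.530998 − (+2.839e-07/-3.283e+00) = 12.530998
iter 5: u=1.571144  f(a)=+7.105e-15  f'(a)=-3.283e+00  a ← 12.530998 − (+7.105e-15/-3.283e+00) = 12.530998
converged: |Δa| < 1e-12 after 5 iterations
sag = a·(cosh(S/(2a)) − 1) = 12.530998·(cosh(1.571144) − 1) = 18.921536
T_max/T_min = cosh(S/(2a)) = 2.509978

a=12.531 sag=18.922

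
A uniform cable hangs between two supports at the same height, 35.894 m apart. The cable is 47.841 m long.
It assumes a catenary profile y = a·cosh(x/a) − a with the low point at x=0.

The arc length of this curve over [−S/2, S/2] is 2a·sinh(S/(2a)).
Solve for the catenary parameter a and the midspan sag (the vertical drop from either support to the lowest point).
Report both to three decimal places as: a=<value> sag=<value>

seed: a₀ = √(S³/(24(L−S))) = √(35.894³/(24·11.947)) = 12.699825
iter 1: u=1.413169  f(a)=+1.251e+00  f'(a)=-2.285e+00  a ← 12.699825 − (+1.251e+00/-2.285e+00) = 13.247425
iter 2: u=1.354754  f(a)=+8.548e-02  f'(a)=-1.983e+00  a ← 13.247425 − (+8.548e-02/-1.983e+00) = 13.290543
iter 3: u=1.350359  f(a)=+4.636e-04  f'(a)=-1.961e+00  a ← 13.290543 − (+4.636e-04/-1.961e+00) = 13.290779
iter 4: u=1.350335  f(a)=+1.380e-08  f'(a)=-1.961e+00  a ← 13.290779 − (+1.380e-08/-1.961e+00) = 13.290779
iter 5: u=1.350335  f(a)=+1.421e-14  f'(a)=-1.961e+00  a ← 13.290779 − (+1.421e-14/-1.961e+00) = 13.290779
converged: |Δa| < 1e-12 after 5 iterations
sag = a·(cosh(S/(2a)) − 1) = 13.290779·(cosh(1.350335) − 1) = 14.074073
T_max/T_min = cosh(S/(2a)) = 2.058935

a=13.291 sag=14.074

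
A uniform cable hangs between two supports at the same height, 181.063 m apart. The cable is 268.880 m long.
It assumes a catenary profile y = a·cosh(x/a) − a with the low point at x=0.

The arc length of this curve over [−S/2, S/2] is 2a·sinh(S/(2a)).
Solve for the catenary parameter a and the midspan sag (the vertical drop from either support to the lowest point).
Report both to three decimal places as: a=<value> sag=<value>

a=56.568 sag=89.288

seed: a₀ = √(S³/(24(L−S))) = √(181.063³/(24·87.817)) = 53.070069
iter 1: u=1.705886  f(a)=+1.370e+01  f'(a)=-4.378e+00  a ← 53.070069 − (+1.370e+01/-4.378e+00) = 56.199117
iter 2: u=1.610906  f(a)=+1.305e+00  f'(a)=-3.580e+00  a ← 56.199117 − (+1.305e+00/-3.580e+00) = 56.563628
iter 3: u=1.600525  f(a)=+1.460e-02  f'(a)=-3.501e+00  a ← 56.563628 − (+1.460e-02/-3.501e+00) = 56.567798
iter 4: u=1.600407  f(a)=+1.872e-06  f'(a)=-3.500e+00  a ← 56.567798 − (+1.872e-06/-3.500e+00) = 56.567798
iter 5: u=1.600407  f(a)=-5.684e-14  f'(a)=-3.500e+00  a ← 56.567798 − (-5.684e-14/-3.500e+00) = 56.567798
converged: |Δa| < 1e-12 after 5 iterations
sag = a·(cosh(S/(2a)) − 1) = 56.567798·(cosh(1.600407) − 1) = 89.288396
T_max/T_min = cosh(S/(2a)) = 2.578432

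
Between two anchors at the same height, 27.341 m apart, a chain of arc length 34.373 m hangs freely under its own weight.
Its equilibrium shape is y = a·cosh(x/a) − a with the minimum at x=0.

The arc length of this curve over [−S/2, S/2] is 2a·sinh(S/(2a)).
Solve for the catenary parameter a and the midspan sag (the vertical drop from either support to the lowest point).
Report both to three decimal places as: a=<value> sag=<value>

a=11.406 sag=9.221

seed: a₀ = √(S³/(24(L−S))) = √(27.341³/(24·7.032)) = 11.004658
iter 1: u=1.242247  f(a)=+5.630e-01  f'(a)=-1.486e+00  a ← 11.004658 − (+5.630e-01/-1.486e+00) = 11.383389
iter 2: u=1.200916  f(a)=+3.037e-02  f'(a)=-1.330e+00  a ← 11.383389 − (+3.037e-02/-1.330e+00) = 11.406222
iter 3: u=1.198512  f(a)=+9.952e-05  f'(a)=-1.321e+00  a ← 11.406222 − (+9.952e-05/-1.321e+00) = 11.406298
iter 4: u=1.198505  f(a)=+1.076e-09  f'(a)=-1.321e+00  a ← 11.406298 − (+1.076e-09/-1.321e+00) = 11.406298
iter 5: u=1.198505  f(a)=+7.105e-15  f'(a)=-1.321e+00  a ← 11.406298 − (+7.105e-15/-1.321e+00) = 11.406298
converged: |Δa| < 1e-12 after 5 iterations
sag = a·(cosh(S/(2a)) − 1) = 11.406298·(cosh(1.198505) − 1) = 9.220855
T_max/T_min = cosh(S/(2a)) = 1.808400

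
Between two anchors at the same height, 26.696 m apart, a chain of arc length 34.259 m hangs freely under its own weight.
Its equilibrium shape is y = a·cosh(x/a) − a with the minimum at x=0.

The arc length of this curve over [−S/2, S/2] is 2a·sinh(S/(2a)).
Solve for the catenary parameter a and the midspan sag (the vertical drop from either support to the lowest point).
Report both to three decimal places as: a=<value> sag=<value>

a=10.647 sag=9.522

seed: a₀ = √(S³/(24(L−S))) = √(26.696³/(24·7.563)) = 10.238035
iter 1: u=1.303766  f(a)=+6.694e-01  f'(a)=-1.744e+00  a ← 10.238035 − (+6.694e-01/-1.744e+00) = 10.621810
iter 2: u=1.256660  f(a)=+3.948e-02  f'(a)=-1.544e+00  a ← 10.621810 − (+3.948e-02/-1.544e+00) = 10.647380
iter 3: u=1.253642  f(a)=+1.564e-04  f'(a)=-1.532e+00  a ← 10.647380 − (+1.564e-04/-1.532e+00) = 10.647482
iter 4: u=1.253630  f(a)=+2.475e-09  f'(a)=-1.532e+00  a ← 10.647482 − (+2.475e-09/-1.532e+00) = 10.647482
iter 5: u=1.253630  f(a)=+7.105e-15  f'(a)=-1.532e+00  a ← 10.647482 − (+7.105e-15/-1.532e+00) = 10.647482
converged: |Δa| < 1e-12 after 5 iterations
sag = a·(cosh(S/(2a)) − 1) = 10.647482·(cosh(1.253630) − 1) = 9.521520
T_max/T_min = cosh(S/(2a)) = 1.894251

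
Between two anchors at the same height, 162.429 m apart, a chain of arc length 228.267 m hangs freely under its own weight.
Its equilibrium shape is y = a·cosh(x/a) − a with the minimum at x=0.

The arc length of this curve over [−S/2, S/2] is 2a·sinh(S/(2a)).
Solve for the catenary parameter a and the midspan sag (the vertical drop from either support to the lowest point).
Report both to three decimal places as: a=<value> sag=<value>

a=54.988 sag=71.701

seed: a₀ = √(S³/(24(L−S))) = √(162.429³/(24·65.838)) = 52.077655
iter 1: u=1.559488  f(a)=+8.486e+00  f'(a)=-3.199e+00  a ← 52.077655 − (+8.486e+00/-3.199e+00) = 54.729989
iter 2: u=1.483912  f(a)=+6.913e-01  f'(a)=-2.697e+00  a ← 54.729989 − (+6.913e-01/-2.697e+00) = 54.986295
iter 3: u=1.476995  f(a)=+5.489e-03  f'(a)=-2.655e+00  a ← 54.986295 − (+5.489e-03/-2.655e+00) = 54.988363
iter 4: u=1.476940  f(a)=+3.520e-07  f'(a)=-2.654e+00  a ← 54.988363 − (+3.520e-07/-2.654e+00) = 54.988363
iter 5: u=1.476940  f(a)=-2.842e-14  f'(a)=-2.654e+00  a ← 54.988363 − (-2.842e-14/-2.654e+00) = 54.988363
converged: |Δa| < 1e-12 after 5 iterations
sag = a·(cosh(S/(2a)) − 1) = 54.988363·(cosh(1.476940) − 1) = 71.700926
T_max/T_min = cosh(S/(2a)) = 2.303929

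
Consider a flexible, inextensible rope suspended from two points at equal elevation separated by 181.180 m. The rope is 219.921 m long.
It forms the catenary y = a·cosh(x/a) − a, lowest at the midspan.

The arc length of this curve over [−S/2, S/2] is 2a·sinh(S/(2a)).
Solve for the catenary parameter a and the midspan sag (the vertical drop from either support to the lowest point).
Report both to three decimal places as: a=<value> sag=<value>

seed: a₀ = √(S³/(24(L−S))) = √(181.180³/(24·38.741)) = 79.978701
iter 1: u=1.132677  f(a)=+2.562e+00  f'(a)=-1.099e+00  a ← 79.978701 − (+2.562e+00/-1.099e+00) = 82.310504
iter 2: u=1.100589  f(a)=+1.163e-01  f'(a)=-1.001e+00  a ← 82.310504 − (+1.163e-01/-1.001e+00) = 82.426703
iter 3: u=1.099037  f(a)=+2.650e-04  f'(a)=-9.966e-01  a ← 82.426703 − (+2.650e-04/-9.966e-01) = 82.426969
iter 4: u=1.099033  f(a)=+1.383e-09  f'(a)=-9.966e-01  a ← 82.426969 − (+1.383e-09/-9.966e-01) = 82.426969
iter 5: u=1.099033  f(a)=+0.000e+00  f'(a)=-9.966e-01  a ← 82.426969 − (+0.000e+00/-9.966e-01) = 82.426969
converged: |Δa| < 1e-12 after 5 iterations
sag = a·(cosh(S/(2a)) − 1) = 82.426969·(cosh(1.099033) − 1) = 54.997617
T_max/T_min = cosh(S/(2a)) = 1.667228

a=82.427 sag=54.998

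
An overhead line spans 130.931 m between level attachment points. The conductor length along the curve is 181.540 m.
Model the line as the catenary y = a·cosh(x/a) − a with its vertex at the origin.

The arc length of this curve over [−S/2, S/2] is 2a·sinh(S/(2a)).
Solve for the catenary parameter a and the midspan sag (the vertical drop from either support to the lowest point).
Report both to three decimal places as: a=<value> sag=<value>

seed: a₀ = √(S³/(24(L−S))) = √(130.931³/(24·50.609)) = 42.987702
iter 1: u=1.522889  f(a)=+6.203e+00  f'(a)=-2.948e+00  a ← 42.987702 − (+6.203e+00/-2.948e+00) = 45.092035
iter 2: u=1.451820  f(a)=+4.846e-01  f'(a)=-2.504e+00  a ← 45.092035 − (+4.846e-01/-2.504e+00) = 45.285581
iter 3: u=1.445615  f(a)=+3.511e-03  f'(a)=-2.468e+00  a ← 45.285581 − (+3.511e-03/-2.468e+00) = 45.287004
iter 4: u=1.445569  f(a)=+1.873e-07  f'(a)=-2.467e+00  a ← 45.287004 − (+1.873e-07/-2.467e+00) = 45.287004
iter 5: u=1.445569  f(a)=+2.842e-14  f'(a)=-2.467e+00  a ← 45.287004 − (+2.842e-14/-2.467e+00) = 45.287004
converged: |Δa| < 1e-12 after 5 iterations
sag = a·(cosh(S/(2a)) − 1) = 45.287004·(cosh(1.445569) − 1) = 56.153154
T_max/T_min = cosh(S/(2a)) = 2.239940

a=45.287 sag=56.153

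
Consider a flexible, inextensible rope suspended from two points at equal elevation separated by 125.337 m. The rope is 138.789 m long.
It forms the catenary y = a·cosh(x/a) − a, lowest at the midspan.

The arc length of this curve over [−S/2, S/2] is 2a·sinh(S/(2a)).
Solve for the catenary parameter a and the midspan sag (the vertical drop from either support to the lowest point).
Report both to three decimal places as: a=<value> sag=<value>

seed: a₀ = √(S³/(24(L−S))) = √(125.337³/(24·13.452)) = 78.094400
iter 1: u=0.802471  f(a)=+4.398e-01  f'(a)=-3.672e-01  a ← 78.094400 − (+4.398e-01/-3.672e-01) = 79.292165
iter 2: u=0.790349  f(a)=+1.032e-02  f'(a)=-3.502e-01  a ← 79.292165 − (+1.032e-02/-3.502e-01) = 79.321647
iter 3: u=0.790055  f(a)=+5.990e-06  f'(a)=-3.497e-01  a ← 79.321647 − (+5.990e-06/-3.497e-01) = 79.321664
iter 4: u=0.790055  f(a)=+2.046e-12  f'(a)=-3.497e-01  a ← 79.321664 − (+2.046e-12/-3.497e-01) = 79.321664
converged: |Δa| < 1e-12 after 4 iterations
sag = a·(cosh(S/(2a)) − 1) = 79.321664·(cosh(0.790055) − 1) = 26.070570
T_max/T_min = cosh(S/(2a)) = 1.328669

a=79.322 sag=26.071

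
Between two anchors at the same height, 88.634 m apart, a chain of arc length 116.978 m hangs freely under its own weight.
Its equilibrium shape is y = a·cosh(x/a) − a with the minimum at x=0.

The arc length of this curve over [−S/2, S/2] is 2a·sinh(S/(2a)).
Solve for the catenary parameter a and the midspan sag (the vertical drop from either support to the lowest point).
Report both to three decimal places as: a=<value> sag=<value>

a=33.428 sag=33.940

seed: a₀ = √(S³/(24(L−S))) = √(88.634³/(24·28.344)) = 31.993690
iter 1: u=1.385179  f(a)=+2.847e+00  f'(a)=-2.136e+00  a ← 31.993690 − (+2.847e+00/-2.136e+00) = 33.326489
iter 2: u=1.329783  f(a)=+1.876e-01  f'(a)=-1.863e+00  a ← 33.326489 − (+1.876e-01/-1.863e+00) = 33.427164
iter 3: u=1.325778  f(a)=+9.411e-04  f'(a)=-1.844e+00  a ← 33.427164 − (+9.411e-04/-1.844e+00) = 33.427675
iter 4: u=1.325758  f(a)=+2.395e-08  f'(a)=-1.844e+00  a ← 33.427675 − (+2.395e-08/-1.844e+00) = 33.427675
iter 5: u=1.325758  f(a)=+0.000e+00  f'(a)=-1.844e+00  a ← 33.427675 − (+0.000e+00/-1.844e+00) = 33.427675
converged: |Δa| < 1e-12 after 5 iterations
sag = a·(cosh(S/(2a)) − 1) = 33.427675·(cosh(1.325758) − 1) = 33.939770
T_max/T_min = cosh(S/(2a)) = 2.015319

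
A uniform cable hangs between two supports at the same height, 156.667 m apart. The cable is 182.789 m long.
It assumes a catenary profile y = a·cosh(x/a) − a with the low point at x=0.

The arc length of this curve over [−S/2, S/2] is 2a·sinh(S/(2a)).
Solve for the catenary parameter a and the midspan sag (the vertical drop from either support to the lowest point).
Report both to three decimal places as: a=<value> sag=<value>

seed: a₀ = √(S³/(24(L−S))) = √(156.667³/(24·26.122)) = 78.317255
iter 1: u=1.000207  f(a)=+1.338e+00  f'(a)=-7.362e-01  a ← 78.317255 − (+1.338e+00/-7.362e-01) = 80.134855
iter 2: u=0.977521  f(a)=+4.800e-02  f'(a)=-6.843e-01  a ← 80.134855 − (+4.800e-02/-6.843e-01) = 80.205006
iter 3: u=0.976666  f(a)=+6.686e-05  f'(a)=-6.824e-01  a ← 80.205006 − (+6.686e-05/-6.824e-01) = 80.205104
iter 4: u=0.976665  f(a)=+1.301e-10  f'(a)=-6.824e-01  a ← 80.205104 − (+1.301e-10/-6.824e-01) = 80.205104
iter 5: u=0.976665  f(a)=+5.684e-14  f'(a)=-6.824e-01  a ← 80.205104 − (+5.684e-14/-6.824e-01) = 80.205104
converged: |Δa| < 1e-12 after 5 iterations
sag = a·(cosh(S/(2a)) − 1) = 80.205104·(cosh(0.976665) − 1) = 41.391826
T_max/T_min = cosh(S/(2a)) = 1.516075

a=80.205 sag=41.392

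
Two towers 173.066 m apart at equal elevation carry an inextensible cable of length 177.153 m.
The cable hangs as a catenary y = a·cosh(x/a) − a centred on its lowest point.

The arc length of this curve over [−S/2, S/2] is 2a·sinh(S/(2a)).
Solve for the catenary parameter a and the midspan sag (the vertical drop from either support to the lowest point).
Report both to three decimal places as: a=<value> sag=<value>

seed: a₀ = √(S³/(24(L−S))) = √(173.066³/(24·4.087)) = 229.884502
iter 1: u=0.376419  f(a)=+2.905e-02  f'(a)=-3.606e-02  a ← 229.884502 − (+2.905e-02/-3.606e-02) = 230.690100
iter 2: u=0.375105  f(a)=+1.534e-04  f'(a)=-3.568e-02  a ← 230.690100 − (+1.534e-04/-3.568e-02) = 230.694400
iter 3: u=0.375098  f(a)=+4.329e-09  f'(a)=-3.568e-02  a ← 230.694400 − (+4.329e-09/-3.568e-02) = 230.694400
iter 4: u=0.375098  f(a)=-2.842e-14  f'(a)=-3.568e-02  a ← 230.694400 − (-2.842e-14/-3.568e-02) = 230.694400
converged: |Δa| < 1e-12 after 4 iterations
sag = a·(cosh(S/(2a)) − 1) = 230.694400·(cosh(0.375098) − 1) = 16.420356
T_max/T_min = cosh(S/(2a)) = 1.071178

a=230.694 sag=16.420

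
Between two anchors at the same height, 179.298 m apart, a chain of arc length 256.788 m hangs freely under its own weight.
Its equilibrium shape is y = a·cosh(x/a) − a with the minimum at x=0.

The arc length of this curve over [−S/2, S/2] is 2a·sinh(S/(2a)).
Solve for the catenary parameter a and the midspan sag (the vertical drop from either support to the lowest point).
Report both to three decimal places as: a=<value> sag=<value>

seed: a₀ = √(S³/(24(L−S))) = √(179.298³/(24·77.490)) = 55.671730
iter 1: u=1.610315  f(a)=+1.069e+01  f'(a)=-3.576e+00  a ← 55.671730 − (+1.069e+01/-3.576e+00) = 58.661282
iter 2: u=1.528248  f(a)=+9.215e-01  f'(a)=-2.984e+00  a ← 58.661282 − (+9.215e-01/-2.984e+00) = 58.970123
iter 3: u=1.520244  f(a)=+8.274e-03  f'(a)=-2.930e+00  a ← 58.970123 − (+8.274e-03/-2.930e+00) = 58.972947
iter 4: u=1.520172  f(a)=+6.802e-07  f'(a)=-2.930e+00  a ← 58.972947 − (+6.802e-07/-2.930e+00) = 58.972947
iter 5: u=1.520172  f(a)=+0.000e+00  f'(a)=-2.930e+00  a ← 58.972947 − (+0.000e+00/-2.930e+00) = 58.972947
converged: |Δa| < 1e-12 after 5 iterations
sag = a·(cosh(S/(2a)) − 1) = 58.972947·(cosh(1.520172) − 1) = 82.316924
T_max/T_min = cosh(S/(2a)) = 2.395842

a=58.973 sag=82.317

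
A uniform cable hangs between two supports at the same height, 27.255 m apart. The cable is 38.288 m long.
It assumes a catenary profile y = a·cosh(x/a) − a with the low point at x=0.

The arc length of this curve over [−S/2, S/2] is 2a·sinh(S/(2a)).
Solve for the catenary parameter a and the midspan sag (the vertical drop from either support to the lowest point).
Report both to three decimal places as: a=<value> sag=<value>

a=9.232 sag=12.022

seed: a₀ = √(S³/(24(L−S))) = √(27.255³/(24·11.033)) = 8.744135
iter 1: u=1.558473  f(a)=+1.420e+00  f'(a)=-3.192e+00  a ← 8.744135 − (+1.420e+00/-3.192e+00) = 9.188995
iter 2: u=1.483024  f(a)=+1.156e-01  f'(a)=-2.692e+00  a ← 9.188995 − (+1.156e-01/-2.692e+00) = 9.231926
iter 3: u=1.476128  f(a)=+9.152e-04  f'(a)=-2.649e+00  a ← 9.231926 − (+9.152e-04/-2.649e+00) = 9.232271
iter 4: u=1.476072  f(a)=+5.840e-08  f'(a)=-2.649e+00  a ← 9.232271 − (+5.840e-08/-2.649e+00) = 9.232271
iter 5: u=1.476072  f(a)=+0.000e+00  f'(a)=-2.649e+00  a ← 9.232271 − (+0.000e+00/-2.649e+00) = 9.232271
converged: |Δa| < 1e-12 after 5 iterations
sag = a·(cosh(S/(2a)) − 1) = 9.232271·(cosh(1.476072) − 1) = 12.021612
T_max/T_min = cosh(S/(2a)) = 2.302129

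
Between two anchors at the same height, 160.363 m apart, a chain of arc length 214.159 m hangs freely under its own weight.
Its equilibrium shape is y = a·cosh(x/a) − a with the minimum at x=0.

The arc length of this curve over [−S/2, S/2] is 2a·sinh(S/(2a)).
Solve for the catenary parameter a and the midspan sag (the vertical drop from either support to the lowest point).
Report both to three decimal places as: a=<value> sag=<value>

seed: a₀ = √(S³/(24(L−S))) = √(160.363³/(24·53.796)) = 56.516550
iter 1: u=1.418726  f(a)=+5.681e+00  f'(a)=-2.315e+00  a ← 56.516550 − (+5.681e+00/-2.315e+00) = 58.969943
iter 2: u=1.359701  f(a)=+3.909e-01  f'(a)=-2.007e+00  a ← 58.969943 − (+3.909e-01/-2.007e+00) = 59.164700
iter 3: u=1.355225  f(a)=+2.152e-03  f'(a)=-1.985e+00  a ← 59.164700 − (+2.152e-03/-1.985e+00) = 59.165784
iter 4: u=1.355200  f(a)=+6.607e-08  f'(a)=-1.985e+00  a ← 59.165784 − (+6.607e-08/-1.985e+00) = 59.165784
iter 5: u=1.355200  f(a)=+2.842e-14  f'(a)=-1.985e+00  a ← 59.165784 − (+2.842e-14/-1.985e+00) = 59.165784
converged: |Δa| < 1e-12 after 5 iterations
sag = a·(cosh(S/(2a)) − 1) = 59.165784·(cosh(1.355200) − 1) = 63.172310
T_max/T_min = cosh(S/(2a)) = 2.067717

a=59.166 sag=63.172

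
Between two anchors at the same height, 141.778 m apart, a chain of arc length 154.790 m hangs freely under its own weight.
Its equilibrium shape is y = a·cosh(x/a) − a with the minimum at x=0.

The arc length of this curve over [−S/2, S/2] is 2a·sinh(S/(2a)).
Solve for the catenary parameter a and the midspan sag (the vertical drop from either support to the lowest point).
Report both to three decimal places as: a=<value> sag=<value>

a=96.817 sag=27.133

seed: a₀ = √(S³/(24(L−S))) = √(141.778³/(24·13.012)) = 95.529086
iter 1: u=0.742067  f(a)=+3.630e-01  f'(a)=-2.877e-01  a ← 95.529086 − (+3.630e-01/-2.877e-01) = 96.790717
iter 2: u=0.732395  f(a)=+7.316e-03  f'(a)=-2.762e-01  a ← 96.790717 − (+7.316e-03/-2.762e-01) = 96.817203
iter 3: u=0.732194  f(a)=+3.108e-06  f'(a)=-2.760e-01  a ← 96.817203 − (+3.108e-06/-2.760e-01) = 96.817215
iter 4: u=0.732194  f(a)=+5.400e-13  f'(a)=-2.760e-01  a ← 96.817215 − (+5.400e-13/-2.760e-01) = 96.817215
converged: |Δa| < 1e-12 after 4 iterations
sag = a·(cosh(S/(2a)) − 1) = 96.817215·(cosh(0.732194) − 1) = 27.132610
T_max/T_min = cosh(S/(2a)) = 1.280246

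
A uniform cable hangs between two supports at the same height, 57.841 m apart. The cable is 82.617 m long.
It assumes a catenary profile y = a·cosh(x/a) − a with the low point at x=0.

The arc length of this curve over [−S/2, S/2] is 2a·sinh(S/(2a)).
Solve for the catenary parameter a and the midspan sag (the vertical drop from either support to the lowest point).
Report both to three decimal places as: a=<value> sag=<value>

a=19.101 sag=26.410

seed: a₀ = √(S³/(24(L−S))) = √(57.841³/(24·24.776)) = 18.039831
iter 1: u=1.603147  f(a)=+3.386e+00  f'(a)=-3.521e+00  a ← 18.039831 − (+3.386e+00/-3.521e+00) = 19.001494
iter 2: u=1.522012  f(a)=+2.896e-01  f'(a)=-2.942e+00  a ← 19.001494 − (+2.896e-01/-2.942e+00) = 19.099921
iter 3: u=1.514169  f(a)=+2.556e-03  f'(a)=-2.890e+00  a ← 19.099921 − (+2.556e-03/-2.890e+00) = 19.100806
iter 4: u=1.514098  f(a)=+2.030e-07  f'(a)=-2.890e+00  a ← 19.100806 − (+2.030e-07/-2.890e+00) = 19.100806
iter 5: u=1.514098  f(a)=+0.000e+00  f'(a)=-2.890e+00  a ← 19.100806 − (+0.000e+00/-2.890e+00) = 19.100806
converged: |Δa| < 1e-12 after 5 iterations
sag = a·(cosh(S/(2a)) − 1) = 19.100806·(cosh(1.514098) − 1) = 26.409995
T_max/T_min = cosh(S/(2a)) = 2.382664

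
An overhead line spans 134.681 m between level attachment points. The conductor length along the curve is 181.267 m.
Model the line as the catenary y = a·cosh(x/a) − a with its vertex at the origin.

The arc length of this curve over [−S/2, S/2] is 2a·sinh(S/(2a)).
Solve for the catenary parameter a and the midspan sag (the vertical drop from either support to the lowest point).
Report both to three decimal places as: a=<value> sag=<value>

seed: a₀ = √(S³/(24(L−S))) = √(134.681³/(24·46.586)) = 46.744032
iter 1: u=1.440622  f(a)=+5.080e+00  f'(a)=-2.439e+00  a ← 46.744032 − (+5.080e+00/-2.439e+00) = 48.827083
iter 2: u=1.379163  f(a)=+3.593e-01  f'(a)=-2.105e+00  a ← 48.827083 − (+3.593e-01/-2.105e+00) = 48.997784
iter 3: u=1.374358  f(a)=+2.100e-03  f'(a)=-2.080e+00  a ← 48.997784 − (+2.100e-03/-2.080e+00) = 48.998794
iter 4: u=1.374330  f(a)=+7.266e-08  f'(a)=-2.080e+00  a ← 48.998794 − (+7.266e-08/-2.080e+00) = 48.998794
iter 5: u=1.374330  f(a)=+0.000e+00  f'(a)=-2.080e+00  a ← 48.998794 − (+0.000e+00/-2.080e+00) = 48.998794
converged: |Δa| < 1e-12 after 5 iterations
sag = a·(cosh(S/(2a)) − 1) = 48.998794·(cosh(1.374330) − 1) = 54.031848
T_max/T_min = cosh(S/(2a)) = 2.102718

a=48.999 sag=54.032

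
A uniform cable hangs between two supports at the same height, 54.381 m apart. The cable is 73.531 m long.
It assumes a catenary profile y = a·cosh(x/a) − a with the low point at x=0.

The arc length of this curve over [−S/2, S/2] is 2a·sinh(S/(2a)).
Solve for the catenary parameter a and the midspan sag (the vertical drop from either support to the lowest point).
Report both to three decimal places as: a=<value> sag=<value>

seed: a₀ = √(S³/(24(L−S))) = √(54.381³/(24·19.150)) = 18.705993
iter 1: u=1.453572  f(a)=+2.128e+00  f'(a)=-2.514e+00  a ← 18.705993 − (+2.128e+00/-2.514e+00) = 19.552400
iter 2: u=1.390648  f(a)=+1.529e-01  f'(a)=-2.164e+00  a ← 19.552400 − (+1.529e-01/-2.164e+00) = 19.623063
iter 3: u=1.385640  f(a)=+9.255e-04  f'(a)=-2.138e+00  a ← 19.623063 − (+9.255e-04/-2.138e+00) = 19.623496
iter 4: u=1.385609  f(a)=+3.434e-08  f'(a)=-2.138e+00  a ← 19.623496 − (+3.434e-08/-2.138e+00) = 19.623496
iter 5: u=1.385609  f(a)=+0.000e+00  f'(a)=-2.138e+00  a ← 19.623496 − (+0.000e+00/-2.138e+00) = 19.623496
converged: |Δa| < 1e-12 after 5 iterations
sag = a·(cosh(S/(2a)) − 1) = 19.623496·(cosh(1.385609) − 1) = 22.051240
T_max/T_min = cosh(S/(2a)) = 2.123716

a=19.623 sag=22.051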